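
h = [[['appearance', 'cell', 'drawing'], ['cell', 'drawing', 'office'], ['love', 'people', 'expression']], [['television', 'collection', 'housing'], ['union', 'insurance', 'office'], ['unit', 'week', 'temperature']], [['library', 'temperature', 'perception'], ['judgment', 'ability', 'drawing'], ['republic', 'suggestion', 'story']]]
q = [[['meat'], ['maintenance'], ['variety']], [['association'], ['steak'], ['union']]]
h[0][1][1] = 'drawing'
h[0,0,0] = 'appearance'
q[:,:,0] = [['meat', 'maintenance', 'variety'], ['association', 'steak', 'union']]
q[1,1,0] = 'steak'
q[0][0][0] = 'meat'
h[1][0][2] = 'housing'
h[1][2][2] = 'temperature'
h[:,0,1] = ['cell', 'collection', 'temperature']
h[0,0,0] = 'appearance'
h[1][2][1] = 'week'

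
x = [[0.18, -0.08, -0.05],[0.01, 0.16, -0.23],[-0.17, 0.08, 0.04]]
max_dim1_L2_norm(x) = 0.28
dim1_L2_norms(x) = [0.2, 0.28, 0.19]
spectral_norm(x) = 0.28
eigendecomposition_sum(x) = [[-0.00+0.00j, 0.00+0.00j, (-0-0j)], [(-0+0j), 0.00+0.00j, (-0-0j)], [(-0+0j), 0j, (-0-0j)]] + [[0.09-0.02j, -0.04+0.06j, (-0.02-0.06j)], [(0.01-0.15j), 0.08+0.09j, (-0.11+0.01j)], [-0.08+0.02j, (0.04-0.05j), (0.02+0.06j)]] + [[0.09+0.02j, -0.04-0.06j, (-0.02+0.06j)], [(0.01+0.15j), 0.08-0.09j, (-0.11-0.01j)], [(-0.08-0.02j), 0.04+0.05j, (0.02-0.06j)]]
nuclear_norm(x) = 0.56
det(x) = -0.00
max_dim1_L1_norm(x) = 0.4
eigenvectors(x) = [[0.46+0.00j, (-0.13-0.45j), -0.13+0.45j], [0.72+0.00j, -0.77+0.00j, (-0.77-0j)], [(0.52+0j), (0.1+0.42j), 0.10-0.42j]]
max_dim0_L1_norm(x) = 0.36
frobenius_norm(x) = 0.40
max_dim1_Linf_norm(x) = 0.23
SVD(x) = [[0.43, 0.58, 0.69], [-0.79, 0.61, -0.02], [-0.43, -0.53, 0.73]] @ diag([0.28172864802534836, 0.278260313840546, 0.00040819501487368234]) @ [[0.51, -0.69, 0.51], [0.72, 0.03, -0.69], [-0.46, -0.72, -0.52]]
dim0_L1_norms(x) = [0.36, 0.32, 0.32]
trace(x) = 0.38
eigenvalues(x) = [(-0+0j), (0.19+0.13j), (0.19-0.13j)]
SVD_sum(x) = [[0.06, -0.09, 0.06],[-0.11, 0.15, -0.11],[-0.06, 0.09, -0.06]] + [[0.12, 0.01, -0.11],  [0.12, 0.01, -0.12],  [-0.11, -0.00, 0.10]] + [[-0.0, -0.00, -0.0], [0.0, 0.0, 0.00], [-0.00, -0.0, -0.00]]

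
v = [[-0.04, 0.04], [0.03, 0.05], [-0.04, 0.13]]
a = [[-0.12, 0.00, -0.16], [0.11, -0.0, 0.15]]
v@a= [[0.01,0.0,0.01], [0.0,0.0,0.00], [0.02,0.0,0.03]]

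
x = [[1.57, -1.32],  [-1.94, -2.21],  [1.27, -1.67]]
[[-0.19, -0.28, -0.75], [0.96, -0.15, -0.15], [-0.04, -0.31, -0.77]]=x@[[-0.28, -0.07, -0.24], [-0.19, 0.13, 0.28]]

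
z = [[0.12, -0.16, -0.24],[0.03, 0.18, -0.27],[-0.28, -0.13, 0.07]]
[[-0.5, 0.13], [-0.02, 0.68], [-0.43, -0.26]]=z @[[1.05,-0.14], [1.82,1.46], [1.39,-1.57]]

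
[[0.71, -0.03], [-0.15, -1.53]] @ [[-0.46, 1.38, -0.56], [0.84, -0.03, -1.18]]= [[-0.35,0.98,-0.36], [-1.22,-0.16,1.89]]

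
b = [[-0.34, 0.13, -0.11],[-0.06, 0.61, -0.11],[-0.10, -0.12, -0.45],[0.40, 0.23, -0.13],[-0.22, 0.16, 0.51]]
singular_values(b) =[0.74, 0.69, 0.56]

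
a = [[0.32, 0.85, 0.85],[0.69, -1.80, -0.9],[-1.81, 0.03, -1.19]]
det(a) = 0.02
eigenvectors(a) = [[(-0.48+0j), (-0.17+0.14j), -0.17-0.14j], [(-0.53+0j), 0.73+0.00j, (0.73-0j)], [(0.7+0j), -0.50-0.40j, -0.50+0.40j]]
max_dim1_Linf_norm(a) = 1.81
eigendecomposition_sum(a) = [[0.01+0.00j, (0.01+0j), 0.00+0.00j], [0.01+0.00j, (0.01+0j), 0j], [-0.02-0.00j, (-0.01-0j), -0.01-0.00j]] + [[0.15+0.35j, 0.42+0.08j, 0.42+0.29j], [(0.34-1.2j), -0.90-1.09j, (-0.45-1.64j)], [-0.90+0.64j, (0.02+1.25j), (-0.59+1.38j)]] + [[0.15-0.35j, (0.42-0.08j), (0.42-0.29j)], [0.34+1.20j, -0.90+1.09j, (-0.45+1.64j)], [(-0.9-0.64j), (0.02-1.25j), -0.59-1.38j]]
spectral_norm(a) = 2.43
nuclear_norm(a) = 4.64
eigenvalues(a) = [(0.01+0j), (-1.34+0.63j), (-1.34-0.63j)]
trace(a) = -2.67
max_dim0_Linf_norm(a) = 1.81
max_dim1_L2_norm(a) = 2.17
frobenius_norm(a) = 3.28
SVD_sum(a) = [[0.33, 0.84, 0.86], [-0.44, -1.11, -1.13], [-0.34, -0.87, -0.88]] + [[-0.02, 0.01, -0.00], [1.13, -0.69, 0.24], [-1.47, 0.9, -0.3]] + [[0.00, 0.00, -0.00], [0.0, 0.0, -0.0], [0.00, 0.0, -0.0]]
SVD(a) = [[0.51, -0.01, 0.86], [-0.68, 0.61, 0.41], [-0.53, -0.79, 0.31]] @ diag([2.431305723015932, 2.2034815122120643, 0.004659030973038926]) @ [[0.27,0.67,0.69], [0.84,-0.51,0.17], [0.47,0.53,-0.70]]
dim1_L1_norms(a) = [2.02, 3.39, 3.03]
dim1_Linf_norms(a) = [0.85, 1.8, 1.81]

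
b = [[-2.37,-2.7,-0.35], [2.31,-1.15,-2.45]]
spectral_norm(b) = 3.79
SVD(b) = [[-0.75,0.66], [0.66,0.75]] @ diag([3.790596428254294, 3.3647999521674077]) @ [[0.87, 0.33, -0.36], [0.05, -0.79, -0.61]]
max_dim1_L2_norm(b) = 3.61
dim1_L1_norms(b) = [5.42, 5.91]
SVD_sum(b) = [[-2.47, -0.94, 1.02], [2.19, 0.83, -0.9]] + [[0.1, -1.76, -1.37], [0.12, -1.98, -1.55]]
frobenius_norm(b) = 5.07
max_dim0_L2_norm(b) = 3.31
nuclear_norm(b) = 7.16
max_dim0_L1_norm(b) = 4.68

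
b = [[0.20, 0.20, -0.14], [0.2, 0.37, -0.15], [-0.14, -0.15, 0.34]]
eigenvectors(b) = [[0.48,0.86,0.14], [0.67,-0.47,0.57], [-0.56,0.18,0.81]]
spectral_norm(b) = 0.64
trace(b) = 0.91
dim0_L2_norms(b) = [0.32, 0.45, 0.4]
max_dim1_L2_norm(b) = 0.45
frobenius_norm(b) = 0.68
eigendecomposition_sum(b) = [[0.15,0.21,-0.17], [0.21,0.29,-0.24], [-0.17,-0.24,0.2]] + [[0.05, -0.03, 0.01], [-0.03, 0.01, -0.01], [0.01, -0.01, 0.0]] + [[0.00, 0.02, 0.02],[0.02, 0.07, 0.10],[0.02, 0.10, 0.14]]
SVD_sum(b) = [[0.15, 0.21, -0.17], [0.21, 0.29, -0.24], [-0.17, -0.24, 0.2]] + [[0.00,0.02,0.02], [0.02,0.07,0.1], [0.02,0.10,0.14]] + [[0.05, -0.03, 0.01], [-0.03, 0.01, -0.01], [0.01, -0.01, 0.0]]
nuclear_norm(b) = 0.91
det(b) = 0.01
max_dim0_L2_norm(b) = 0.45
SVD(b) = [[-0.48, -0.14, 0.86], [-0.67, -0.57, -0.47], [0.56, -0.81, 0.18]] @ diag([0.6398076196508583, 0.20873126550329935, 0.061461114845842414]) @ [[-0.48, -0.67, 0.56],[-0.14, -0.57, -0.81],[0.86, -0.47, 0.18]]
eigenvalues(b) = [0.64, 0.06, 0.21]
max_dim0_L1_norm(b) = 0.72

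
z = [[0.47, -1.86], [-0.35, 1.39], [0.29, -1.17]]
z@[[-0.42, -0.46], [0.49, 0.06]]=[[-1.11,  -0.33], [0.83,  0.24], [-0.7,  -0.2]]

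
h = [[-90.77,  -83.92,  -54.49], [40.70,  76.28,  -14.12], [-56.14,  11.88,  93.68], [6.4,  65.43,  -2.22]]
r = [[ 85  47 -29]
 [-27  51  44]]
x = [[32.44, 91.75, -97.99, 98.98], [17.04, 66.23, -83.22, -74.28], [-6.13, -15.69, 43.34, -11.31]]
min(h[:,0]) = -90.77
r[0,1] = 47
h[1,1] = 76.28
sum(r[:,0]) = 58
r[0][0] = 85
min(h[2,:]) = -56.14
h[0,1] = -83.92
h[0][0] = -90.77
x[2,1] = -15.69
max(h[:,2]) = 93.68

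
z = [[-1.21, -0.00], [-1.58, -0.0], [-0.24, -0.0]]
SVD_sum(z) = [[-1.21, 0.00], [-1.58, 0.0], [-0.24, 0.00]] + [[-0.0, 0.0],[-0.0, -0.0],[-0.0, 0.00]]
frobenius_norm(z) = 2.00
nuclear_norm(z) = 2.00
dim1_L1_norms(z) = [1.21, 1.58, 0.24]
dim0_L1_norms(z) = [3.03, 0.0]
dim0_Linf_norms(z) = [1.58, 0.0]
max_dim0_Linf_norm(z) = 1.58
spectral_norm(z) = 2.00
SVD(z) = [[-0.6,  -0.79], [-0.79,  0.61], [-0.12,  -0.06]] @ diag([2.004519892642625, -0.0]) @ [[1.0, 0.00],[0.00, 1.00]]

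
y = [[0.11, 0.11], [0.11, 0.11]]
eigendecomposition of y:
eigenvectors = [[0.71, -0.71], [0.71, 0.71]]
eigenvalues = [0.22, -0.0]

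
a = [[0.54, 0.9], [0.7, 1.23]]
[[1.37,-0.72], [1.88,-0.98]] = a @ [[-0.26, 0.14], [1.68, -0.88]]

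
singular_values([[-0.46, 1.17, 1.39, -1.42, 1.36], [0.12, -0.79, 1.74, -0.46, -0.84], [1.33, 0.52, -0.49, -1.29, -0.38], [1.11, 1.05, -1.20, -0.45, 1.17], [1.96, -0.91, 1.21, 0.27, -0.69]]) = [3.39, 2.78, 2.72, 1.2, 0.11]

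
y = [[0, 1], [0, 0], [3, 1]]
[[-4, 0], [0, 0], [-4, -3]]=y@[[0, -1], [-4, 0]]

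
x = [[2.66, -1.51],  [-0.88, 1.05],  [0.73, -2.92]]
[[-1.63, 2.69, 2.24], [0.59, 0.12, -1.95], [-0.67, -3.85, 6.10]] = x @ [[-0.56,2.05,-0.4], [0.09,1.83,-2.19]]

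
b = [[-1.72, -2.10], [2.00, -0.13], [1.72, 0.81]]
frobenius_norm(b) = 3.87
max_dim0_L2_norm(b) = 3.15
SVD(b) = [[-0.72, -0.60],  [0.46, -0.78],  [0.53, -0.14]] @ diag([3.581222397143007, 1.474668146465941]) @ [[0.85, 0.52],  [-0.52, 0.85]]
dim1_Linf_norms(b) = [2.1, 2.0, 1.72]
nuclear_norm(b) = 5.06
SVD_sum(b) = [[-2.19, -1.34], [1.40, 0.86], [1.61, 0.99]] + [[0.47, -0.76], [0.6, -0.99], [0.11, -0.18]]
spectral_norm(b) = 3.58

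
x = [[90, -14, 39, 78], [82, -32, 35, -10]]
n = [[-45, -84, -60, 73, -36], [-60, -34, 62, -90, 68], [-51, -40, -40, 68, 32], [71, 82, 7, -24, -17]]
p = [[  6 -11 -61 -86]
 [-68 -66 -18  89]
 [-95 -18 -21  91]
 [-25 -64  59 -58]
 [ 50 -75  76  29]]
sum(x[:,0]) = 172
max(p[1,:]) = 89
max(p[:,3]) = 91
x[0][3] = 78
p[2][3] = 91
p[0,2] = -61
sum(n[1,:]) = -54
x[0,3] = 78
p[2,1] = -18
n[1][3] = -90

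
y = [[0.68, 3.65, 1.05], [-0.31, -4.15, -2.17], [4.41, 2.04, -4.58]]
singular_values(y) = [6.8, 5.94, 0.14]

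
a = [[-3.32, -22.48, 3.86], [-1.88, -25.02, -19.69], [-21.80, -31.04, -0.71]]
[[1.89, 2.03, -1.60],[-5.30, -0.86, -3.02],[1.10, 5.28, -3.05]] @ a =[[24.79, -43.61, -31.54],  [85.05, 234.4, -1.38],  [52.91, -62.16, -97.55]]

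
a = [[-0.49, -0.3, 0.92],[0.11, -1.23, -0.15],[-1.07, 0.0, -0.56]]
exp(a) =[[0.33, -0.11, 0.47], [0.07, 0.28, -0.03], [-0.53, 0.07, 0.3]]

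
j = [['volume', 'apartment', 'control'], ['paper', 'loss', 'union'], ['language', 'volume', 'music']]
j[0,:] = ['volume', 'apartment', 'control']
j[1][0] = 'paper'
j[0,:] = ['volume', 'apartment', 'control']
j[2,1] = 'volume'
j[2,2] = 'music'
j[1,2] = 'union'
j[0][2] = 'control'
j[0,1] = 'apartment'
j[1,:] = ['paper', 'loss', 'union']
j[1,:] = ['paper', 'loss', 'union']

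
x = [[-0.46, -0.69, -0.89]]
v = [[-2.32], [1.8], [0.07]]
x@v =[[-0.24]]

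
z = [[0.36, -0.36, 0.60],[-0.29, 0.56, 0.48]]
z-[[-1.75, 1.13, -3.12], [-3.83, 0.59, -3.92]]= [[2.11, -1.49, 3.72],[3.54, -0.03, 4.4]]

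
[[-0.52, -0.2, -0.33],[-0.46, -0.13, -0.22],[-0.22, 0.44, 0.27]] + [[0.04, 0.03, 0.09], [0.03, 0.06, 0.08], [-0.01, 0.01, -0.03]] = [[-0.48, -0.17, -0.24], [-0.43, -0.07, -0.14], [-0.23, 0.45, 0.24]]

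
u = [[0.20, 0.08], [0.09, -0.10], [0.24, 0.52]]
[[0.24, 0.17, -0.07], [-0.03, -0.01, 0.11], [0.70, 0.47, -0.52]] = u @ [[0.79,0.61,0.06],[0.98,0.62,-1.03]]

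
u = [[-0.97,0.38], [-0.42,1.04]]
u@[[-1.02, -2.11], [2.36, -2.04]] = [[1.89, 1.27],[2.88, -1.24]]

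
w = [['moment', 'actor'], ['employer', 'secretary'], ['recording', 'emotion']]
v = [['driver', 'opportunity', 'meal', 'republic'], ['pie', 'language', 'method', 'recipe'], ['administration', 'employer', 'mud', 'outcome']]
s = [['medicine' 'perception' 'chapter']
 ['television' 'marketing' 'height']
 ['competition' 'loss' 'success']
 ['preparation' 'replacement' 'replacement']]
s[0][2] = 'chapter'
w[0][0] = 'moment'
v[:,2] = ['meal', 'method', 'mud']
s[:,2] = ['chapter', 'height', 'success', 'replacement']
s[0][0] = 'medicine'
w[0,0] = 'moment'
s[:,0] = ['medicine', 'television', 'competition', 'preparation']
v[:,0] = ['driver', 'pie', 'administration']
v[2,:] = ['administration', 'employer', 'mud', 'outcome']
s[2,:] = ['competition', 'loss', 'success']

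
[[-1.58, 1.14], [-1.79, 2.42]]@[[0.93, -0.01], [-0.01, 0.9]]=[[-1.48,1.04],[-1.69,2.20]]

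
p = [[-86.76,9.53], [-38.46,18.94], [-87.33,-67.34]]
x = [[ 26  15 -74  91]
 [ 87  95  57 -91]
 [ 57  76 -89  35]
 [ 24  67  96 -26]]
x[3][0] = 24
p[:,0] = [-86.76, -38.46, -87.33]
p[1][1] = 18.94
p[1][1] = 18.94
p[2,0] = -87.33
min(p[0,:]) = -86.76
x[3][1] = 67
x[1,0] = 87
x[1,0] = 87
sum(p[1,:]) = -19.52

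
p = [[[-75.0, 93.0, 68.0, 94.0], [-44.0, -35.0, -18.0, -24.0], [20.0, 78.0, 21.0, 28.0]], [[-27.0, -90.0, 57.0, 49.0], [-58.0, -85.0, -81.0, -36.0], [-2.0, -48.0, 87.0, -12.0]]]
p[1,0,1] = -90.0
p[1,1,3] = -36.0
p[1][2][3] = -12.0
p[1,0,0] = -27.0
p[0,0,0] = -75.0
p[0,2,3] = 28.0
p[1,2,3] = -12.0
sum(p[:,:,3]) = 99.0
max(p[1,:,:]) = 87.0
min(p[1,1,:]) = -85.0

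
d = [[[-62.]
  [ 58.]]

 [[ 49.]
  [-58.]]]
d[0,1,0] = 58.0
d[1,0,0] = 49.0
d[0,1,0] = 58.0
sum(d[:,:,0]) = -13.0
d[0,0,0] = -62.0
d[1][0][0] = 49.0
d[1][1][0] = -58.0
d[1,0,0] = 49.0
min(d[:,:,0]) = -62.0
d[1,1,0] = -58.0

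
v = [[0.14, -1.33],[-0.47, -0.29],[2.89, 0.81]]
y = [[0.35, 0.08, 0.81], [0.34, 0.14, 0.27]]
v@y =[[-0.4, -0.18, -0.25], [-0.26, -0.08, -0.46], [1.29, 0.34, 2.56]]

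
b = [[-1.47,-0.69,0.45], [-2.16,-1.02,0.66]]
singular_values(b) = [3.0, 0.0]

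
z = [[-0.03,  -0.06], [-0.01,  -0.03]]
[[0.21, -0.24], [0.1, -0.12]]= z @ [[-0.27,0.31], [-3.29,3.78]]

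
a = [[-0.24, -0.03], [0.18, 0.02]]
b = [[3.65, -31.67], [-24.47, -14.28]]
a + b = [[3.41, -31.7], [-24.29, -14.26]]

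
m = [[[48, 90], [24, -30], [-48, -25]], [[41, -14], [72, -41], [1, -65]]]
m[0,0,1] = 90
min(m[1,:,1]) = -65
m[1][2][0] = 1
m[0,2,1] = -25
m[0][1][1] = -30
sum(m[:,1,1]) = -71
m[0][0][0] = 48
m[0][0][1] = 90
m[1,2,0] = 1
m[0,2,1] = -25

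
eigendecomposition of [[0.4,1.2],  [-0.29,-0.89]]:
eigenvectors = [[0.95,-0.8],[-0.30,0.6]]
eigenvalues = [0.02, -0.51]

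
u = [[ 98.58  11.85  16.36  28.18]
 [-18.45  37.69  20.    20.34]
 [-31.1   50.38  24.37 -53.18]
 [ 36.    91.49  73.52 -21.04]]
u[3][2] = 73.52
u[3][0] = 36.0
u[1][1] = 37.69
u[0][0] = 98.58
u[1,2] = 20.0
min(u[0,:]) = 11.85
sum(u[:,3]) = -25.700000000000003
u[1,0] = -18.45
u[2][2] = 24.37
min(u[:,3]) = -53.18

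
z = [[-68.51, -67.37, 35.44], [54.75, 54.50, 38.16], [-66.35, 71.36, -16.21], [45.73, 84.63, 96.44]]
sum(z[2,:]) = -11.199999999999996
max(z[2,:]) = 71.36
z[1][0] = 54.75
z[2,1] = 71.36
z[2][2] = -16.21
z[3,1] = 84.63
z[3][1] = 84.63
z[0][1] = -67.37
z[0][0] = -68.51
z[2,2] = -16.21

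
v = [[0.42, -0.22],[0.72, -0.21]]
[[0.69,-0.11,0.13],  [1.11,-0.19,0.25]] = v@ [[1.41,-0.26,0.41], [-0.45,-0.01,0.21]]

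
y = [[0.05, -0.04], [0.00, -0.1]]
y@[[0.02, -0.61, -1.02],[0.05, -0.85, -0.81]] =[[-0.0, 0.00, -0.02], [-0.01, 0.08, 0.08]]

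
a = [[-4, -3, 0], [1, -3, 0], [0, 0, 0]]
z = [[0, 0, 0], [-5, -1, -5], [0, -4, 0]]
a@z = [[15, 3, 15], [15, 3, 15], [0, 0, 0]]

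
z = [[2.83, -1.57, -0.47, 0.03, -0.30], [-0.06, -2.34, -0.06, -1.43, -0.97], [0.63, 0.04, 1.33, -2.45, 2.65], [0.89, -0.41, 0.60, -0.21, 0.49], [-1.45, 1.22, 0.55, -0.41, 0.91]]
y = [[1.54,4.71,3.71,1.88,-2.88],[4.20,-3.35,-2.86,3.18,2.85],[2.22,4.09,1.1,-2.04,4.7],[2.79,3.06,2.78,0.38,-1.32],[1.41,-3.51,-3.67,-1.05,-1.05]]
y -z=[[-1.29,6.28,4.18,1.85,-2.58], [4.26,-1.01,-2.80,4.61,3.82], [1.59,4.05,-0.23,0.41,2.05], [1.90,3.47,2.18,0.59,-1.81], [2.86,-4.73,-4.22,-0.64,-1.96]]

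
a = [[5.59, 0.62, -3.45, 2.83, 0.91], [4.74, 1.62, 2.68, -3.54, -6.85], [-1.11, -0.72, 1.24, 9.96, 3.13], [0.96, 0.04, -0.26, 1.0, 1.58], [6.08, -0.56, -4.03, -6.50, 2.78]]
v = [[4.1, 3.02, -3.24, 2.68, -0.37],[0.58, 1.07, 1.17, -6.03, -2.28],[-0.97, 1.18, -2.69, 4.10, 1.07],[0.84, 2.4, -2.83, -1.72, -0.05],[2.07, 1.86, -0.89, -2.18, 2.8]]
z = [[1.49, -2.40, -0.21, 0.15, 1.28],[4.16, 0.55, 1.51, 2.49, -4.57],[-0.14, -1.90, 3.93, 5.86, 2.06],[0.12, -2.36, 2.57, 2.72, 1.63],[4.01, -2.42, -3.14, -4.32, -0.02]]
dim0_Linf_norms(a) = [6.08, 1.62, 4.03, 9.96, 6.85]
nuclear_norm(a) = 34.11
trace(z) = 8.67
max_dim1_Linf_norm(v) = 6.03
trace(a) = 12.23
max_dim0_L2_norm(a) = 12.77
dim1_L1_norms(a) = [13.4, 19.43, 16.16, 3.84, 19.95]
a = z + v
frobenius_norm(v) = 12.42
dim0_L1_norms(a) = [18.48, 3.56, 11.66, 23.83, 15.25]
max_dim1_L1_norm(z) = 13.91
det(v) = 318.24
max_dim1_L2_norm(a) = 10.6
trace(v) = 3.56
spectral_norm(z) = 10.20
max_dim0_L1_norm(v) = 16.71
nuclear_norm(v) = 23.03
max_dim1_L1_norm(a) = 19.95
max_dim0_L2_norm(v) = 8.25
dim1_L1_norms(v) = [13.41, 11.13, 10.01, 7.84, 9.8]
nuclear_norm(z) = 23.97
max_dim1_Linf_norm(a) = 9.96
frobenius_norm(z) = 13.68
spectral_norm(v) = 8.98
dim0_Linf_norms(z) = [4.16, 2.42, 3.93, 5.86, 4.57]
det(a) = 846.84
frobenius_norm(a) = 19.09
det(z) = -75.35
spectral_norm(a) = 14.38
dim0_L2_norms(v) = [4.8, 4.57, 5.28, 8.25, 3.78]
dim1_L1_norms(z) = [5.53, 13.28, 13.89, 9.4, 13.91]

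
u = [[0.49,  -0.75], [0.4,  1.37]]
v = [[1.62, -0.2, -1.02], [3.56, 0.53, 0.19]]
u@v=[[-1.88, -0.5, -0.64], [5.53, 0.65, -0.15]]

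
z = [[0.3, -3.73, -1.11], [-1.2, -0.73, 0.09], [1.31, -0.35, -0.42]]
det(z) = 0.01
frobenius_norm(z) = 4.39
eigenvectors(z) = [[-0.70, -0.71, 0.23], [-0.59, 0.38, -0.26], [0.40, -0.59, 0.94]]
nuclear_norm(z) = 5.82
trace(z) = -0.85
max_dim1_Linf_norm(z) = 3.73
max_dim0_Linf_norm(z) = 3.73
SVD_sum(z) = [[0.29,-3.73,-1.11], [0.04,-0.56,-0.17], [0.04,-0.53,-0.16]] + [[0.01, 0.00, -0.0],  [-1.24, -0.17, 0.26],  [1.27, 0.18, -0.26]] + [[0.0, -0.0, 0.0], [-0.00, 0.0, -0.0], [-0.00, 0.0, -0.0]]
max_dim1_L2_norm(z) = 3.9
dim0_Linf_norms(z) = [1.31, 3.73, 1.11]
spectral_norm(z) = 3.98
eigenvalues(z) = [-2.21, 1.37, -0.0]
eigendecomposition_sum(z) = [[-0.75,-1.98,-0.37], [-0.64,-1.67,-0.31], [0.43,1.12,0.21]] + [[1.05, -1.75, -0.74], [-0.56, 0.94, 0.40], [0.88, -1.46, -0.62]] + [[0.00,  -0.00,  -0.0],[-0.0,  0.00,  0.00],[0.00,  -0.01,  -0.01]]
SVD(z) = [[-0.98, 0.0, -0.20], [-0.15, -0.70, 0.7], [-0.14, 0.71, 0.69]] @ diag([3.9848149308789655, 1.8309140728361462, 0.0019038210612880744]) @ [[-0.08, 0.96, 0.28], [0.97, 0.14, -0.20], [-0.23, 0.26, -0.94]]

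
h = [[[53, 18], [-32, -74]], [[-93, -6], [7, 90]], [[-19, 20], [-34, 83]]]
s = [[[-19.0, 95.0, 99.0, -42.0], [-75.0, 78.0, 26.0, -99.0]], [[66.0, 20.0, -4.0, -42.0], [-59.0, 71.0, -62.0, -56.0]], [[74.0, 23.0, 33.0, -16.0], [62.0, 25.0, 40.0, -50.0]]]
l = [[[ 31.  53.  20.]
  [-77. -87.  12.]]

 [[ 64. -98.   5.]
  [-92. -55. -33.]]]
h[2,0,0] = -19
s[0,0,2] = 99.0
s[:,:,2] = [[99.0, 26.0], [-4.0, -62.0], [33.0, 40.0]]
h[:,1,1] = [-74, 90, 83]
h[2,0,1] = 20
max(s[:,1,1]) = 78.0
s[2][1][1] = 25.0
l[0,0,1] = 53.0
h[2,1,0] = -34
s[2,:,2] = [33.0, 40.0]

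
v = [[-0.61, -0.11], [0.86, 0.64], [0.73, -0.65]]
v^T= [[-0.61, 0.86, 0.73], [-0.11, 0.64, -0.65]]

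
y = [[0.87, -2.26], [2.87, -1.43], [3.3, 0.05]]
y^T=[[0.87, 2.87, 3.30],[-2.26, -1.43, 0.05]]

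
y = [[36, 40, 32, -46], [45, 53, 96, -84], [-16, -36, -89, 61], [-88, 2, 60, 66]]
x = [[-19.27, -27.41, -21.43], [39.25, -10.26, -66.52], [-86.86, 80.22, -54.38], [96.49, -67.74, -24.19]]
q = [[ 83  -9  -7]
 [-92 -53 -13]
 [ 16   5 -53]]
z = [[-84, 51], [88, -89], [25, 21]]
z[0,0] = -84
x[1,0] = 39.25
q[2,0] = 16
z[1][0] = 88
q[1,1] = -53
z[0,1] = 51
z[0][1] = 51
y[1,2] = 96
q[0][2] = -7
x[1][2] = -66.52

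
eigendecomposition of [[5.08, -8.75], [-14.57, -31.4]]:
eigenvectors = [[0.94, 0.22], [-0.34, 0.98]]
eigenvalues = [8.29, -34.61]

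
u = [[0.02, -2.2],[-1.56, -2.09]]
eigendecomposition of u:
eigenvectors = [[0.90,  0.57], [-0.44,  0.82]]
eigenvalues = [1.1, -3.17]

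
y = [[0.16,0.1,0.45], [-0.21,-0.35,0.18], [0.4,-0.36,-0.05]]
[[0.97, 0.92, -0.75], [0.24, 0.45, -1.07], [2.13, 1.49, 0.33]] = y @ [[3.58, 2.30, 1.40], [-2.13, -1.82, 0.98], [1.36, 1.62, -2.38]]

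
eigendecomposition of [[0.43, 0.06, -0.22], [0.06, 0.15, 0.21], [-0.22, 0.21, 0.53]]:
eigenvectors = [[-0.54, -0.77, -0.35],[0.24, -0.54, 0.81],[0.81, -0.35, -0.47]]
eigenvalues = [0.74, 0.37, 0.0]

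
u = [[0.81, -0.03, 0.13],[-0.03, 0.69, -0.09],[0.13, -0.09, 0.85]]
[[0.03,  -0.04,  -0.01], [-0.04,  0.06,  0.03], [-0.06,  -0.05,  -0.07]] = u @ [[0.05,  -0.04,  -0.0], [-0.07,  0.08,  0.03], [-0.08,  -0.05,  -0.08]]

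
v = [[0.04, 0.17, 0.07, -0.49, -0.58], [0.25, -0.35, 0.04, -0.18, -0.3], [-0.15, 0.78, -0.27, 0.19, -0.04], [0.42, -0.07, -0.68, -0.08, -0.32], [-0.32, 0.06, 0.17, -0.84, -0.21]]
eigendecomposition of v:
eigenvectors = [[0.60+0.00j, 0.60+0.09j, 0.60-0.09j, -0.70+0.00j, 0.73+0.00j], [0.34+0.00j, 0.24+0.06j, (0.24-0.06j), -0.18+0.00j, 0.33+0.00j], [(0.35+0j), -0.15-0.11j, (-0.15+0.11j), (-0.06+0j), 0.26+0.00j], [(0.31+0j), (-0.04-0.32j), (-0.04+0.32j), 0.07+0.00j, -0.32+0.00j], [-0.56+0.00j, 0.66+0.00j, 0.66-0.00j, (-0.68+0j), 0.43+0.00j]]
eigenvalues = [(0.46+0j), (-0.46+0.34j), (-0.46-0.34j), (-0.42+0j), (0.01+0j)]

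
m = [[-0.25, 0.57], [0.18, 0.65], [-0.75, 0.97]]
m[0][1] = 0.569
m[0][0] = -0.252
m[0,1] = 0.569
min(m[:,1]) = 0.569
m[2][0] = -0.748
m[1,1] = 0.647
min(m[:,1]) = 0.569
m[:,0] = [-0.252, 0.183, -0.748]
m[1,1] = 0.647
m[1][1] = 0.647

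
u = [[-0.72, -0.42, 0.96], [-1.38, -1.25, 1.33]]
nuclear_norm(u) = 2.91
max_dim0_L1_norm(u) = 2.29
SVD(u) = [[-0.48, -0.88], [-0.88, 0.48]] @ diag([2.5992607301629405, 0.30990911027722157]) @ [[0.6, 0.50, -0.63],[-0.09, -0.74, -0.67]]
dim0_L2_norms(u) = [1.56, 1.32, 1.64]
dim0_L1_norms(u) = [2.1, 1.67, 2.29]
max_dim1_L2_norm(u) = 2.29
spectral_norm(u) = 2.60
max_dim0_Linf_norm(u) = 1.38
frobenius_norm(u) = 2.62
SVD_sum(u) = [[-0.74, -0.62, 0.78], [-1.37, -1.14, 1.43]] + [[0.02, 0.2, 0.18],  [-0.01, -0.11, -0.1]]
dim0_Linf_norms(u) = [1.38, 1.25, 1.33]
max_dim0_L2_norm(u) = 1.64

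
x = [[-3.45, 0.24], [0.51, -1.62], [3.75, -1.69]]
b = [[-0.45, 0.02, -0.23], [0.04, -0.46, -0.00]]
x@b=[[1.56, -0.18, 0.79], [-0.29, 0.76, -0.12], [-1.76, 0.85, -0.86]]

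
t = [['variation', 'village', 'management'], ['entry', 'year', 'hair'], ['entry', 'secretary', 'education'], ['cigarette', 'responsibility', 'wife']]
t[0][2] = 'management'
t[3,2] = 'wife'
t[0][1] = 'village'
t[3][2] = 'wife'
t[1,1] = 'year'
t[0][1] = 'village'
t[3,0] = 'cigarette'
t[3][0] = 'cigarette'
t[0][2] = 'management'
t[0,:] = ['variation', 'village', 'management']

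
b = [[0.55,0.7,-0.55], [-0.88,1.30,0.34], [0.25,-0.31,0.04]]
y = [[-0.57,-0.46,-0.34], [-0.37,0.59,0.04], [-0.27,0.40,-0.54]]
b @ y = [[-0.42, -0.06, 0.14], [-0.07, 1.31, 0.17], [-0.04, -0.28, -0.12]]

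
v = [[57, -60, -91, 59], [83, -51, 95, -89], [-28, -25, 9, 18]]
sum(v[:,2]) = 13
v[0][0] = 57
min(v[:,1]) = -60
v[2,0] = -28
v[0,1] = -60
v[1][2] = 95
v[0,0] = 57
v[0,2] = -91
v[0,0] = 57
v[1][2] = 95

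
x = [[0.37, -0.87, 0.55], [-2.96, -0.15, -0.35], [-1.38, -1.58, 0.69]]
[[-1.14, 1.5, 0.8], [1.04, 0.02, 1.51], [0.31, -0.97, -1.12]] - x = [[-1.51,2.37,0.25], [4.0,0.17,1.86], [1.69,0.61,-1.81]]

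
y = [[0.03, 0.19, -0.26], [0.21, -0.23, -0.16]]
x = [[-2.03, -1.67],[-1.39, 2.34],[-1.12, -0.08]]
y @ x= [[-0.03, 0.42],[0.07, -0.88]]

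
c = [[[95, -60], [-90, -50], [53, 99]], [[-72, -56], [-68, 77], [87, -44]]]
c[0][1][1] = -50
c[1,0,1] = -56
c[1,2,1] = -44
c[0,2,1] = 99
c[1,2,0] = 87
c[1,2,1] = -44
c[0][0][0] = 95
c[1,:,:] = [[-72, -56], [-68, 77], [87, -44]]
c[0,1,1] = -50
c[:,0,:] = [[95, -60], [-72, -56]]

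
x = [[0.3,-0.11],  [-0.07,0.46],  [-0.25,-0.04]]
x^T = [[0.30,-0.07,-0.25], [-0.11,0.46,-0.04]]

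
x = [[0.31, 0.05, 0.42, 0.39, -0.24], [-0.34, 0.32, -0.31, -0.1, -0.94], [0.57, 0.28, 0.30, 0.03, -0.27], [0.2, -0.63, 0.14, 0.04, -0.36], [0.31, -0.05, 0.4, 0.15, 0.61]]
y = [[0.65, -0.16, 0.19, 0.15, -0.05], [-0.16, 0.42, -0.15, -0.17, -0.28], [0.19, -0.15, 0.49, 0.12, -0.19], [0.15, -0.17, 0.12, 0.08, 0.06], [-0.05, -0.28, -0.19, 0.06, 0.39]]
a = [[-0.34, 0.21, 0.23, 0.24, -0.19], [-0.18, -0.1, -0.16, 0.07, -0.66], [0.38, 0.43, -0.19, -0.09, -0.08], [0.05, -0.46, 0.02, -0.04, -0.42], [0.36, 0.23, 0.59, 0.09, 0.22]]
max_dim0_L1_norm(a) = 1.57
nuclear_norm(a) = 2.85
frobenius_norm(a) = 1.47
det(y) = -0.00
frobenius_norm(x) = 1.87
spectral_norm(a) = 1.04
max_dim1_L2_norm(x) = 1.1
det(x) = 0.02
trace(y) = 2.03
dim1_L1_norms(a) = [1.21, 1.17, 1.17, 0.99, 1.49]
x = y + a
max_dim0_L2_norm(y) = 0.71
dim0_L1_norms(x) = [1.73, 1.33, 1.57, 0.71, 2.42]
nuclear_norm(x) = 3.49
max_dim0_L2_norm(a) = 0.84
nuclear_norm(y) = 2.04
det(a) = -0.00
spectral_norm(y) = 0.95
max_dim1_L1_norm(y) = 1.2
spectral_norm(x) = 1.35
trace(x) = 1.58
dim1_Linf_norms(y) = [0.65, 0.42, 0.49, 0.17, 0.39]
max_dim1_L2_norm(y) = 0.71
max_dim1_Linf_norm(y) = 0.65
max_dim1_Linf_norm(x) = 0.94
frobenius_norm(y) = 1.24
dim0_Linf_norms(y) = [0.65, 0.42, 0.49, 0.17, 0.39]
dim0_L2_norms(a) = [0.65, 0.71, 0.68, 0.28, 0.84]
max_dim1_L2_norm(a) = 0.77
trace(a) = -0.45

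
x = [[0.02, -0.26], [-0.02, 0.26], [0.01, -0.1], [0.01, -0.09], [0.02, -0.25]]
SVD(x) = [[0.56, -0.23],  [-0.56, 0.23],  [0.22, 0.55],  [0.19, 0.77],  [0.54, -0.01]] @ diag([0.4660332281633578, 0.0036097434312911104]) @ [[0.08, -1.0], [1.00, 0.08]]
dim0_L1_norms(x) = [0.08, 0.96]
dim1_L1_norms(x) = [0.28, 0.28, 0.11, 0.1, 0.27]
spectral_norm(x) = 0.47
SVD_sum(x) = [[0.02, -0.26], [-0.02, 0.26], [0.01, -0.10], [0.01, -0.09], [0.02, -0.25]] + [[-0.0,-0.00], [0.0,0.0], [0.00,0.00], [0.00,0.00], [-0.00,-0.0]]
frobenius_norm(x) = 0.47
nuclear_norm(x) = 0.47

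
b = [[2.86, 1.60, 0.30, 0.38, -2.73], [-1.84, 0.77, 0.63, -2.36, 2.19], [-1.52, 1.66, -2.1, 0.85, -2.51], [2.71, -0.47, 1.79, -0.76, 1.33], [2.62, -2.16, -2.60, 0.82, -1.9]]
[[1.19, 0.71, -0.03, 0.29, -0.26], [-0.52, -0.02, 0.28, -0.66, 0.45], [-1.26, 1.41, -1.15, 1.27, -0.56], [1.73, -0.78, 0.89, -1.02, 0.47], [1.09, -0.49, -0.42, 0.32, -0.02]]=b @ [[0.53, -0.03, 0.04, -0.11, 0.09], [-0.03, 0.49, -0.20, 0.13, -0.01], [0.04, -0.2, 0.35, -0.17, -0.05], [-0.11, 0.13, -0.17, 0.24, -0.13], [0.09, -0.01, -0.05, -0.13, 0.16]]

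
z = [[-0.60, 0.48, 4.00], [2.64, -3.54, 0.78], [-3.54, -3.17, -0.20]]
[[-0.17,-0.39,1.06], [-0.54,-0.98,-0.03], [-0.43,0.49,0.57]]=z @ [[0.00,  -0.21,  -0.14], [0.14,  0.09,  -0.04], [-0.06,  -0.14,  0.25]]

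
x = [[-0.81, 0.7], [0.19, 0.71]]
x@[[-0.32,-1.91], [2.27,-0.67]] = [[1.85, 1.08], [1.55, -0.84]]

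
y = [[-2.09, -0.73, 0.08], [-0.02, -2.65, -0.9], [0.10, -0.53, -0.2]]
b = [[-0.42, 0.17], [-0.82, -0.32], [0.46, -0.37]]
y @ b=[[1.51,-0.15], [1.77,1.18], [0.3,0.26]]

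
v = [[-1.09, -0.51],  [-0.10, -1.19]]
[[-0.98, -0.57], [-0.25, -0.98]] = v @ [[0.83, 0.14], [0.14, 0.81]]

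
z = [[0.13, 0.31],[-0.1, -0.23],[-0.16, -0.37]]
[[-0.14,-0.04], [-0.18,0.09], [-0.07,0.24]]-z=[[-0.27,  -0.35], [-0.08,  0.32], [0.09,  0.61]]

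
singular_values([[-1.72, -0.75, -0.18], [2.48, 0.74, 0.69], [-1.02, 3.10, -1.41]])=[3.6, 3.22, 0.16]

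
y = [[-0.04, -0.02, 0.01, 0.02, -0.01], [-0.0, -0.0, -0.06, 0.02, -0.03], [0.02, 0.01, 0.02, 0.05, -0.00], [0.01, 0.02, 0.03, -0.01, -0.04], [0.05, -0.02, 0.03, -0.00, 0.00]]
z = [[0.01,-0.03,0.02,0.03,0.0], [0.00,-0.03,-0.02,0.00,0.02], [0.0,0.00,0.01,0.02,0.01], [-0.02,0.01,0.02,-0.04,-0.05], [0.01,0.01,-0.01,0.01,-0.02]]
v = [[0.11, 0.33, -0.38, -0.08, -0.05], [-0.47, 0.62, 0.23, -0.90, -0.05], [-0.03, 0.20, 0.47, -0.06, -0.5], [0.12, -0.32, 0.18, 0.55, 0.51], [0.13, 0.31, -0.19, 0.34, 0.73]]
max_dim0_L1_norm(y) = 0.15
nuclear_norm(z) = 0.19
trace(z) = -0.07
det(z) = -0.00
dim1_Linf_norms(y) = [0.04, 0.06, 0.05, 0.04, 0.05]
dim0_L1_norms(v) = [0.86, 1.78, 1.45, 1.93, 1.84]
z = y @ v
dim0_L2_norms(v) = [0.51, 0.86, 0.7, 1.11, 1.02]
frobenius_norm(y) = 0.13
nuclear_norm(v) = 3.54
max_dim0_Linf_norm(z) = 0.05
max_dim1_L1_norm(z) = 0.14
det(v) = -0.00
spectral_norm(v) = 1.50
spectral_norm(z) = 0.08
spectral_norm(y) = 0.08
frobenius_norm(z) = 0.10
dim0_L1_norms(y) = [0.12, 0.07, 0.15, 0.1, 0.08]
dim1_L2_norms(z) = [0.05, 0.04, 0.02, 0.07, 0.03]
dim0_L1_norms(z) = [0.04, 0.08, 0.08, 0.1, 0.1]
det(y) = -0.00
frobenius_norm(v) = 1.94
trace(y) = -0.03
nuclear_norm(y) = 0.29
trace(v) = 2.48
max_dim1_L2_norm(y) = 0.07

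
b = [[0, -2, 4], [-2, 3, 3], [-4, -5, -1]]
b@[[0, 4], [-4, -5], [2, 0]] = [[16, 10], [-6, -23], [18, 9]]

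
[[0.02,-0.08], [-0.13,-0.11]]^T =[[0.02, -0.13], [-0.08, -0.11]]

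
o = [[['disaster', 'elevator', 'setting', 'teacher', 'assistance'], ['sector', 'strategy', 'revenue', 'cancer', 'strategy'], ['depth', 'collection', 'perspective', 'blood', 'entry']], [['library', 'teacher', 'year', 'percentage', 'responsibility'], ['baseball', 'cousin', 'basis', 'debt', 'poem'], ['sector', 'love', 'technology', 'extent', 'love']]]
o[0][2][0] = 'depth'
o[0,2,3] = 'blood'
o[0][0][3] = 'teacher'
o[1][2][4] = 'love'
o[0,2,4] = 'entry'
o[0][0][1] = 'elevator'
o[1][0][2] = 'year'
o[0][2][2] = 'perspective'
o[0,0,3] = 'teacher'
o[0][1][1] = 'strategy'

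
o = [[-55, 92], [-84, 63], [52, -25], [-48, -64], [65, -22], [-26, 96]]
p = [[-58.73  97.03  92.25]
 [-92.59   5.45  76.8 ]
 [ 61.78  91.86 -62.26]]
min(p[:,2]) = -62.26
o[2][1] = -25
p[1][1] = 5.45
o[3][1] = -64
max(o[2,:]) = 52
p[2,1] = 91.86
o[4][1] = -22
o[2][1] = -25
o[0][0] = -55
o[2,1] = -25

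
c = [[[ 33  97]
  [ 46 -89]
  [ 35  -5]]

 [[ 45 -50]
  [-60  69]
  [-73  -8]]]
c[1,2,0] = -73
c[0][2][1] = -5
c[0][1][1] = -89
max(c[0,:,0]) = 46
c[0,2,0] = 35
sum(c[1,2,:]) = -81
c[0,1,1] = -89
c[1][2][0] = -73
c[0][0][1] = 97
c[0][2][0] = 35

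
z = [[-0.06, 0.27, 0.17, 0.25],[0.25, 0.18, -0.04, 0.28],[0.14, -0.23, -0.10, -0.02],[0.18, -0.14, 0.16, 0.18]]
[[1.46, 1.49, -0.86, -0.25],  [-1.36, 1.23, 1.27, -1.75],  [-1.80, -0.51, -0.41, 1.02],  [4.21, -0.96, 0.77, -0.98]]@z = [[0.12, 0.90, 0.23, 0.75],[0.25, -0.19, -0.69, -0.34],[0.11, -0.63, -0.08, -0.4],[-0.56, 0.92, 0.52, 0.59]]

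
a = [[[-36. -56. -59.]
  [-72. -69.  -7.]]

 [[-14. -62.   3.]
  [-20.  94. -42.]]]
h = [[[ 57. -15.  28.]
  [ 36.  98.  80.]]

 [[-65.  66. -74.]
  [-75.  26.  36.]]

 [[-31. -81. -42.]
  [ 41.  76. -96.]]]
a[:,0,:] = [[-36.0, -56.0, -59.0], [-14.0, -62.0, 3.0]]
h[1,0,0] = -65.0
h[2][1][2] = -96.0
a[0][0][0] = -36.0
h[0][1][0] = 36.0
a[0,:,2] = [-59.0, -7.0]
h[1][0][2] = -74.0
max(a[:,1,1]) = 94.0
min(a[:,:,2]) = -59.0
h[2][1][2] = -96.0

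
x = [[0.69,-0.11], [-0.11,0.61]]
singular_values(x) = [0.77, 0.53]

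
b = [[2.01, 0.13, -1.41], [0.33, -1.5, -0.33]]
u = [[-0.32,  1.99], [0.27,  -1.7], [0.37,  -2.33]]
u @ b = [[0.01, -3.03, -0.21], [-0.02, 2.59, 0.18], [-0.03, 3.54, 0.25]]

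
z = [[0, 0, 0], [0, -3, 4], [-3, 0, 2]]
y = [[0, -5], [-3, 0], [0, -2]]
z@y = [[0, 0], [9, -8], [0, 11]]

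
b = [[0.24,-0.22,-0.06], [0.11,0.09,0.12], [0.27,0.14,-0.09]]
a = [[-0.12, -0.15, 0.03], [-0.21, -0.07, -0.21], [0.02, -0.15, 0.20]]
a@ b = [[-0.04,0.02,-0.01],[-0.11,0.01,0.02],[0.04,0.01,-0.04]]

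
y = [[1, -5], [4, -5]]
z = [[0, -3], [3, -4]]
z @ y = [[-12, 15], [-13, 5]]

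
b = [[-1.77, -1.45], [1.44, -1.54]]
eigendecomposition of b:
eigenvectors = [[0.71+0.00j, (0.71-0j)], [(-0.06-0.7j), (-0.06+0.7j)]]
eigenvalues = [(-1.66+1.44j), (-1.66-1.44j)]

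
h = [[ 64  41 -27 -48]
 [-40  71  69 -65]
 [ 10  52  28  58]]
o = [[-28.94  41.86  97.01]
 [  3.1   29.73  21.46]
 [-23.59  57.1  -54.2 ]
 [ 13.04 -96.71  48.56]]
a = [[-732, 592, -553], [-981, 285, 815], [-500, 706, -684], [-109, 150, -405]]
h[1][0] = -40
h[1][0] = -40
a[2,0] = -500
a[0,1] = 592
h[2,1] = 52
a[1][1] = 285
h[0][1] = 41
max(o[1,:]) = 29.73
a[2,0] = -500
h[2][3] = 58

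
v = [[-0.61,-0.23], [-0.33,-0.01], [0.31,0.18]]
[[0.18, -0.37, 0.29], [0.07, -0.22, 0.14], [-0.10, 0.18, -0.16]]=v@[[-0.22, 0.66, -0.41], [-0.19, -0.14, -0.16]]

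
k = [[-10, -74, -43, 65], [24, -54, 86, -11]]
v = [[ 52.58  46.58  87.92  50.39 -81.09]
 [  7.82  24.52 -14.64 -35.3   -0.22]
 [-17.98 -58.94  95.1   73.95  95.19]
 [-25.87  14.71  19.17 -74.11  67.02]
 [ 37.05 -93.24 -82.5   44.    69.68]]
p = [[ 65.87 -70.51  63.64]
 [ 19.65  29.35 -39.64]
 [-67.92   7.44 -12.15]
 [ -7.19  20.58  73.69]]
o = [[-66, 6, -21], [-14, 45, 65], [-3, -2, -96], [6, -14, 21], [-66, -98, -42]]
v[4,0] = 37.05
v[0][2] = 87.92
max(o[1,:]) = 65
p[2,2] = -12.15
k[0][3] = 65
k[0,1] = -74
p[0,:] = [65.87, -70.51, 63.64]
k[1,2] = 86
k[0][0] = -10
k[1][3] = -11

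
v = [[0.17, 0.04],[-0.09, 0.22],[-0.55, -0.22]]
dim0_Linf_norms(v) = [0.55, 0.22]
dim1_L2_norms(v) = [0.17, 0.24, 0.59]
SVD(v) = [[-0.28,0.1], [0.01,-0.99], [0.96,0.04]] @ diag([0.61709214753045, 0.23895037446352177]) @ [[-0.93, -0.36],[0.36, -0.93]]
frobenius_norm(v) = 0.66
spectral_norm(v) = 0.62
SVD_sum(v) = [[0.16,  0.06], [-0.01,  -0.0], [-0.55,  -0.21]] + [[0.01, -0.02], [-0.08, 0.22], [0.0, -0.01]]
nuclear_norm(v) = 0.86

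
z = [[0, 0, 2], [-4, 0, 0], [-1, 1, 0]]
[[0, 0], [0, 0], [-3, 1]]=z @ [[0, 0], [-3, 1], [0, 0]]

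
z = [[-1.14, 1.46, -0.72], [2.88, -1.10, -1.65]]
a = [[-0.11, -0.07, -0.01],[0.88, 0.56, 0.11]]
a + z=[[-1.25, 1.39, -0.73],[3.76, -0.54, -1.54]]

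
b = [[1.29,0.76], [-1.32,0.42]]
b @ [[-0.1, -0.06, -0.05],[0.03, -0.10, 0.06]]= [[-0.11,-0.15,-0.02], [0.14,0.04,0.09]]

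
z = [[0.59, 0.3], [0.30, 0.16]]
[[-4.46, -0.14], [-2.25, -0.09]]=z @[[-8.39, 1.01], [1.64, -2.45]]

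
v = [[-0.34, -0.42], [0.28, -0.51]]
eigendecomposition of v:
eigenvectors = [[0.77+0.00j, (0.77-0j)], [0.16-0.61j, (0.16+0.61j)]]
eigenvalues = [(-0.43+0.33j), (-0.43-0.33j)]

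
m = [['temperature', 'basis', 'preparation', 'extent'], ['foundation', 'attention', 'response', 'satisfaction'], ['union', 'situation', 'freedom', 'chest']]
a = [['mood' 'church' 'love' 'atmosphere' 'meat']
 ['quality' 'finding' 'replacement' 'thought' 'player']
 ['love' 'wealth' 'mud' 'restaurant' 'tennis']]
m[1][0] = 'foundation'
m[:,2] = ['preparation', 'response', 'freedom']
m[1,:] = ['foundation', 'attention', 'response', 'satisfaction']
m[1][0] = 'foundation'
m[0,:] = ['temperature', 'basis', 'preparation', 'extent']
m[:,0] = ['temperature', 'foundation', 'union']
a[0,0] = 'mood'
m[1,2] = 'response'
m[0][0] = 'temperature'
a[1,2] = 'replacement'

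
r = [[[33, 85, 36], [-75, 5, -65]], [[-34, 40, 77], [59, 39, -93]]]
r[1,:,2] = [77, -93]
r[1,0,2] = 77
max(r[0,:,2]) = 36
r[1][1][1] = 39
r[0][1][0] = -75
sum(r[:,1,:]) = -130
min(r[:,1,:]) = -93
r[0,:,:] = [[33, 85, 36], [-75, 5, -65]]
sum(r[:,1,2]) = -158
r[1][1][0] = 59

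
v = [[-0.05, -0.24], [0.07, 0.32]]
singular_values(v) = [0.41, 0.0]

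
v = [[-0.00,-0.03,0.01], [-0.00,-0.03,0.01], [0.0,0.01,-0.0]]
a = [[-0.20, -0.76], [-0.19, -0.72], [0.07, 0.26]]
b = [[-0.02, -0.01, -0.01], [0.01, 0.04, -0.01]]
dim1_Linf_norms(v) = [0.03, 0.03, 0.01]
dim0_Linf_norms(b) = [0.02, 0.04, 0.01]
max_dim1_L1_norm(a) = 0.96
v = a @ b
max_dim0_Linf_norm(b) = 0.04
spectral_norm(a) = 1.12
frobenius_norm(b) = 0.05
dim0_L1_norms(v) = [0.0, 0.07, 0.02]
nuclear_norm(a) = 1.12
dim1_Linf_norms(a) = [0.76, 0.72, 0.26]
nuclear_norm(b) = 0.06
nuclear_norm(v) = 0.05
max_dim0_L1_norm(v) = 0.07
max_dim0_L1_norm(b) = 0.05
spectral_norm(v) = 0.05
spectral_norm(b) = 0.04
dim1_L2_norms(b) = [0.02, 0.04]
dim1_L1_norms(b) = [0.04, 0.06]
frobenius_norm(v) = 0.05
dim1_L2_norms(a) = [0.79, 0.74, 0.27]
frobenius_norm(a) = 1.12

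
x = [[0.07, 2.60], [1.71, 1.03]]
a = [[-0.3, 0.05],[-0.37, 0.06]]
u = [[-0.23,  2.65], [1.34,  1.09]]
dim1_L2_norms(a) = [0.3, 0.37]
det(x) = -4.37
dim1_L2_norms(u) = [2.66, 1.73]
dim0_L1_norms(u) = [1.57, 3.74]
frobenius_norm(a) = 0.48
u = a + x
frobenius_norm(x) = 3.28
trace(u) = 0.86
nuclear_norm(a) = 0.48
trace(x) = 1.10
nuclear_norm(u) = 4.20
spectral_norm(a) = 0.48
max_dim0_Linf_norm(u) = 2.65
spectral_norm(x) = 2.92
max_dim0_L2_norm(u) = 2.87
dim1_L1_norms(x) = [2.67, 2.74]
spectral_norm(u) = 2.88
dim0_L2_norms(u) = [1.36, 2.87]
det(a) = 0.00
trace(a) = -0.24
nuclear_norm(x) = 4.42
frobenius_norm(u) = 3.17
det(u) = -3.80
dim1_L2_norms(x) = [2.6, 2.0]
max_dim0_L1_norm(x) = 3.63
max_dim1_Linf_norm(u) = 2.65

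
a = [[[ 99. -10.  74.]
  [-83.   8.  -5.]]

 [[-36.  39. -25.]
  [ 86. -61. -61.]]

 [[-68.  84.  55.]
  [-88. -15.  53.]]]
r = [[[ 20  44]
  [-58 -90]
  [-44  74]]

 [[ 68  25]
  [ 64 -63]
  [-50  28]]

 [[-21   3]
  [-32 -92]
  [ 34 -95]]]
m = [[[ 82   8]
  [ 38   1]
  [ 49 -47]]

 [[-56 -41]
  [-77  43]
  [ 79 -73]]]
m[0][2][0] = 49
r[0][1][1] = -90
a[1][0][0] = -36.0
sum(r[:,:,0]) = -19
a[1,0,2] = -25.0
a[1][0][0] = -36.0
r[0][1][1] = -90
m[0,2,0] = 49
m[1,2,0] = 79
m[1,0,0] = -56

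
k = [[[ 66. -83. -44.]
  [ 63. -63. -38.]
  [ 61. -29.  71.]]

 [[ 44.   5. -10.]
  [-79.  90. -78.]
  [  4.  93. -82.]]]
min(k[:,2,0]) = 4.0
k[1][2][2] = -82.0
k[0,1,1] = -63.0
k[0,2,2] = 71.0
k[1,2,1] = 93.0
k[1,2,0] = 4.0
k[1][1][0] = -79.0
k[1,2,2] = -82.0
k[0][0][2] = -44.0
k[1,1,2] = -78.0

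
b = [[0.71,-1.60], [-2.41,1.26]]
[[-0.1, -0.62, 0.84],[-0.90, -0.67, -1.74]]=b @ [[0.53, 0.63, 0.58], [0.3, 0.67, -0.27]]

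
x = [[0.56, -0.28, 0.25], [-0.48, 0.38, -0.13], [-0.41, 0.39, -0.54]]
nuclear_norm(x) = 1.57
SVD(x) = [[-0.57,0.34,0.75],[0.51,-0.56,0.65],[0.64,0.75,0.15]] @ diag([1.166744925512021, 0.29165614058583633, 0.10790261558703797]) @ [[-0.71, 0.52, -0.48], [0.53, -0.06, -0.85], [0.47, 0.85, 0.23]]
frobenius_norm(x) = 1.21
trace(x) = 0.40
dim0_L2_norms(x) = [0.84, 0.61, 0.61]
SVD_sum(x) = [[0.47, -0.34, 0.32], [-0.43, 0.31, -0.29], [-0.53, 0.39, -0.36]] + [[0.05, -0.01, -0.08], [-0.09, 0.01, 0.14], [0.12, -0.01, -0.19]] + [[0.04, 0.07, 0.02], [0.03, 0.06, 0.02], [0.01, 0.01, 0.0]]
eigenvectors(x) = [[-0.59,0.4,-0.24],[0.69,0.87,0.01],[0.41,0.27,0.97]]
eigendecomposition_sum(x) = [[0.49, -0.27, 0.13], [-0.57, 0.31, -0.15], [-0.34, 0.18, -0.09]] + [[0.04,0.03,0.01], [0.09,0.07,0.02], [0.03,0.02,0.01]] + [[0.02, -0.05, 0.11], [-0.00, 0.00, -0.01], [-0.1, 0.19, -0.46]]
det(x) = -0.04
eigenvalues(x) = [0.71, 0.12, -0.43]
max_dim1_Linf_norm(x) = 0.56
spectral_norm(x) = 1.17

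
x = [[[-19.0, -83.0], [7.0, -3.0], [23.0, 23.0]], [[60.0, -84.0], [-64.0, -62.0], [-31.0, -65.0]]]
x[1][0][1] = -84.0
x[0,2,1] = 23.0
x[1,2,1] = -65.0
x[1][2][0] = -31.0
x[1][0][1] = -84.0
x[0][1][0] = 7.0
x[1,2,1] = -65.0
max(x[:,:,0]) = 60.0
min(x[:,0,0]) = -19.0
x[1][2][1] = -65.0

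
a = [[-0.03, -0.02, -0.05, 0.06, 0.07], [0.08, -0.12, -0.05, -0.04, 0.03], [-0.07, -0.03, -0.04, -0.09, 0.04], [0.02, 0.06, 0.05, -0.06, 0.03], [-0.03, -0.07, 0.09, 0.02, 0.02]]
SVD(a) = [[0.24, 0.29, -0.69, 0.17, 0.6],  [0.87, 0.01, 0.38, -0.27, 0.16],  [0.33, -0.74, -0.32, 0.41, -0.25],  [-0.27, -0.49, 0.35, 0.05, 0.74],  [0.09, 0.34, 0.39, 0.85, 0.01]] @ diag([0.17289964829575574, 0.13151995408180855, 0.12163222972669442, 0.11878893429267966, 0.0693037017687008]) @ [[0.18, -0.82, -0.43, -0.18, 0.29], [0.18, -0.29, 0.15, 0.92, -0.13], [0.57, -0.24, 0.66, -0.34, -0.25], [-0.68, -0.33, 0.57, -0.02, 0.32], [0.39, 0.28, 0.15, 0.11, 0.86]]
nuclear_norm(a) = 0.61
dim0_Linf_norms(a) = [0.08, 0.12, 0.09, 0.09, 0.07]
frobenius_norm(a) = 0.28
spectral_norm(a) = 0.17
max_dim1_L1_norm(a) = 0.32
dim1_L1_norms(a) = [0.23, 0.32, 0.27, 0.22, 0.23]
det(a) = -0.00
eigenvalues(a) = [(0.06+0.08j), (0.06-0.08j), (-0.12+0j), (-0.11+0.09j), (-0.11-0.09j)]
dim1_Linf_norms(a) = [0.07, 0.12, 0.09, 0.06, 0.09]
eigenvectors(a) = [[(-0.17+0.42j), -0.17-0.42j, -0.54+0.00j, -0.16-0.29j, (-0.16+0.29j)], [0.03+0.23j, 0.03-0.23j, 0.44+0.00j, -0.63+0.00j, -0.63-0.00j], [(-0.27-0.33j), -0.27+0.33j, (-0.55+0j), -0.31+0.12j, (-0.31-0.12j)], [-0.19+0.18j, -0.19-0.18j, (-0.03+0j), (0.21+0.52j), 0.21-0.52j], [-0.70+0.00j, -0.70-0.00j, 0.46+0.00j, -0.02-0.25j, (-0.02+0.25j)]]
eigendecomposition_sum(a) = [[(0.01+0.02j), (-0+0.01j), 0.01-0.02j, 0.01+0.01j, 0.02-0.01j], [0.01+0.01j, 0.00+0.00j, -0.00-0.01j, 0.01+0.00j, 0.01-0.01j], [-0.02-0.00j, -0.01-0.01j, (0.02+0.01j), -0.02+0.01j, -0.00+0.02j], [0.01j, -0.00+0.00j, 0.01-0.01j, 0.00+0.01j, 0.01+0.00j], [-0.03+0.03j, (-0.01+0j), (0.03-0j), -0.01+0.03j, (0.02+0.03j)]] + [[(0.01-0.02j), (-0-0.01j), (0.01+0.02j), 0.01-0.01j, (0.02+0.01j)], [0.01-0.01j, -0j, (-0+0.01j), 0.01-0.00j, 0.01+0.01j], [(-0.02+0j), -0.01+0.01j, (0.02-0.01j), -0.02-0.01j, (-0-0.02j)], [0.00-0.01j, (-0-0j), 0.01+0.01j, -0.01j, 0.01-0.00j], [-0.03-0.03j, -0.01-0.00j, 0.03+0.00j, -0.01-0.03j, (0.02-0.03j)]] + [[(-0.04+0j), (0.03-0j), -0.04-0.00j, (-0-0j), (0.03-0j)], [(0.03-0j), (-0.02+0j), (0.03+0j), 0j, -0.02+0.00j], [(-0.04+0j), 0.03-0.00j, -0.04-0.00j, (-0-0j), (0.03-0j)], [(-0+0j), -0j, (-0-0j), -0.00-0.00j, -0j], [0.04-0.00j, -0.02+0.00j, 0.03+0.00j, 0.00+0.00j, (-0.02+0j)]] + [[-0.00+0.01j, -0.02-0.02j, (-0.01-0.01j), (0.02-0.03j), 0.01j], [0.01+0.02j, -0.05+0.02j, (-0.04+0.01j), -0.03-0.05j, 0.02+0.01j], [(0.01+0.01j), -0.02+0.02j, (-0.02+0.01j), -0.03-0.02j, (0.01+0j)], [(0.01-0.02j), (0.03+0.04j), (0.02+0.03j), (-0.03+0.04j), -0.02j], [-0.01+0.01j, (-0.01-0.02j), -0.00-0.01j, (0.02-0.01j), -0.00+0.01j]] + [[-0.00-0.01j,-0.02+0.02j,(-0.01+0.01j),(0.02+0.03j),-0.01j],[0.01-0.02j,(-0.05-0.02j),(-0.04-0.01j),(-0.03+0.05j),(0.02-0.01j)],[(0.01-0.01j),(-0.02-0.02j),(-0.02-0.01j),(-0.03+0.02j),0.01-0.00j],[(0.01+0.02j),(0.03-0.04j),(0.02-0.03j),-0.03-0.04j,0.02j],[-0.01-0.01j,-0.01+0.02j,(-0+0.01j),(0.02+0.01j),-0.00-0.01j]]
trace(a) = -0.23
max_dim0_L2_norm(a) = 0.16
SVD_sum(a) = [[0.01, -0.03, -0.02, -0.01, 0.01],  [0.03, -0.12, -0.06, -0.03, 0.04],  [0.01, -0.05, -0.02, -0.01, 0.02],  [-0.01, 0.04, 0.02, 0.01, -0.01],  [0.0, -0.01, -0.01, -0.00, 0.00]] + [[0.01, -0.01, 0.01, 0.04, -0.0], [0.00, -0.0, 0.00, 0.00, -0.00], [-0.02, 0.03, -0.01, -0.09, 0.01], [-0.01, 0.02, -0.01, -0.06, 0.01], [0.01, -0.01, 0.01, 0.04, -0.01]] + [[-0.05, 0.02, -0.06, 0.03, 0.02], [0.03, -0.01, 0.03, -0.02, -0.01], [-0.02, 0.01, -0.03, 0.01, 0.01], [0.02, -0.01, 0.03, -0.01, -0.01], [0.03, -0.01, 0.03, -0.02, -0.01]] + [[-0.01, -0.01, 0.01, -0.0, 0.01], [0.02, 0.01, -0.02, 0.00, -0.01], [-0.03, -0.02, 0.03, -0.0, 0.02], [-0.0, -0.0, 0.00, -0.00, 0.0], [-0.07, -0.03, 0.06, -0.00, 0.03]] + [[0.02,0.01,0.01,0.0,0.04], [0.0,0.0,0.00,0.0,0.01], [-0.01,-0.0,-0.00,-0.0,-0.01], [0.02,0.01,0.01,0.01,0.04], [0.0,0.0,0.0,0.0,0.00]]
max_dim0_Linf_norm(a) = 0.12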